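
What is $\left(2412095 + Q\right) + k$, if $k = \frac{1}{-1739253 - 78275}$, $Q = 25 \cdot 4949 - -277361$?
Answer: $\frac{5113035236567}{1817528} \approx 2.8132 \cdot 10^{6}$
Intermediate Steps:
$Q = 401086$ ($Q = 123725 + 277361 = 401086$)
$k = - \frac{1}{1817528}$ ($k = \frac{1}{-1817528} = - \frac{1}{1817528} \approx -5.502 \cdot 10^{-7}$)
$\left(2412095 + Q\right) + k = \left(2412095 + 401086\right) - \frac{1}{1817528} = 2813181 - \frac{1}{1817528} = \frac{5113035236567}{1817528}$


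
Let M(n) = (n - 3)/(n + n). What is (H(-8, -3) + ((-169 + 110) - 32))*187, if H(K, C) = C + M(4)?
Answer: -140437/8 ≈ -17555.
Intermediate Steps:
M(n) = (-3 + n)/(2*n) (M(n) = (-3 + n)/((2*n)) = (-3 + n)*(1/(2*n)) = (-3 + n)/(2*n))
H(K, C) = ⅛ + C (H(K, C) = C + (½)*(-3 + 4)/4 = C + (½)*(¼)*1 = C + ⅛ = ⅛ + C)
(H(-8, -3) + ((-169 + 110) - 32))*187 = ((⅛ - 3) + ((-169 + 110) - 32))*187 = (-23/8 + (-59 - 32))*187 = (-23/8 - 91)*187 = -751/8*187 = -140437/8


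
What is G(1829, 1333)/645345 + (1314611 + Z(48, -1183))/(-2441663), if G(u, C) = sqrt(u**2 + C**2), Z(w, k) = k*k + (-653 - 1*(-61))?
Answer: -387644/348809 + 31*sqrt(5330)/645345 ≈ -1.1078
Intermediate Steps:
Z(w, k) = -592 + k**2 (Z(w, k) = k**2 + (-653 + 61) = k**2 - 592 = -592 + k**2)
G(u, C) = sqrt(C**2 + u**2)
G(1829, 1333)/645345 + (1314611 + Z(48, -1183))/(-2441663) = sqrt(1333**2 + 1829**2)/645345 + (1314611 + (-592 + (-1183)**2))/(-2441663) = sqrt(1776889 + 3345241)*(1/645345) + (1314611 + (-592 + 1399489))*(-1/2441663) = sqrt(5122130)*(1/645345) + (1314611 + 1398897)*(-1/2441663) = (31*sqrt(5330))*(1/645345) + 2713508*(-1/2441663) = 31*sqrt(5330)/645345 - 387644/348809 = -387644/348809 + 31*sqrt(5330)/645345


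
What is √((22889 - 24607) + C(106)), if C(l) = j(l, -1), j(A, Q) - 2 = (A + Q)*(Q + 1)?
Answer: 2*I*√429 ≈ 41.425*I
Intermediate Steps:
j(A, Q) = 2 + (1 + Q)*(A + Q) (j(A, Q) = 2 + (A + Q)*(Q + 1) = 2 + (A + Q)*(1 + Q) = 2 + (1 + Q)*(A + Q))
C(l) = 2 (C(l) = 2 + l - 1 + (-1)² + l*(-1) = 2 + l - 1 + 1 - l = 2)
√((22889 - 24607) + C(106)) = √((22889 - 24607) + 2) = √(-1718 + 2) = √(-1716) = 2*I*√429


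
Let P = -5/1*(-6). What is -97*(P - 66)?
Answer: 3492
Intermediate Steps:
P = 30 (P = -5*1*(-6) = -5*(-6) = 30)
-97*(P - 66) = -97*(30 - 66) = -97*(-36) = 3492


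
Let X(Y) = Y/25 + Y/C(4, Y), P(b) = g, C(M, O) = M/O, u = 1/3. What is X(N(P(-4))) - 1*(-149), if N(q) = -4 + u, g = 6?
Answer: 136993/900 ≈ 152.21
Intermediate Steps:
u = 1/3 ≈ 0.33333
P(b) = 6
N(q) = -11/3 (N(q) = -4 + 1/3 = -11/3)
X(Y) = Y**2/4 + Y/25 (X(Y) = Y/25 + Y/((4/Y)) = Y*(1/25) + Y*(Y/4) = Y/25 + Y**2/4 = Y**2/4 + Y/25)
X(N(P(-4))) - 1*(-149) = (1/100)*(-11/3)*(4 + 25*(-11/3)) - 1*(-149) = (1/100)*(-11/3)*(4 - 275/3) + 149 = (1/100)*(-11/3)*(-263/3) + 149 = 2893/900 + 149 = 136993/900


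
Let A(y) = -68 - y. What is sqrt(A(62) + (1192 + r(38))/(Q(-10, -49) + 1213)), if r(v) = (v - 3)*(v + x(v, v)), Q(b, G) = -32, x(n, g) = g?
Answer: I*sqrt(176769718)/1181 ≈ 11.258*I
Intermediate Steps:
r(v) = 2*v*(-3 + v) (r(v) = (v - 3)*(v + v) = (-3 + v)*(2*v) = 2*v*(-3 + v))
sqrt(A(62) + (1192 + r(38))/(Q(-10, -49) + 1213)) = sqrt((-68 - 1*62) + (1192 + 2*38*(-3 + 38))/(-32 + 1213)) = sqrt((-68 - 62) + (1192 + 2*38*35)/1181) = sqrt(-130 + (1192 + 2660)*(1/1181)) = sqrt(-130 + 3852*(1/1181)) = sqrt(-130 + 3852/1181) = sqrt(-149678/1181) = I*sqrt(176769718)/1181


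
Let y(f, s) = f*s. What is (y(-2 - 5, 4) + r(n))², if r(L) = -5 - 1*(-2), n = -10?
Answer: 961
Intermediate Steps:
r(L) = -3 (r(L) = -5 + 2 = -3)
(y(-2 - 5, 4) + r(n))² = ((-2 - 5)*4 - 3)² = (-7*4 - 3)² = (-28 - 3)² = (-31)² = 961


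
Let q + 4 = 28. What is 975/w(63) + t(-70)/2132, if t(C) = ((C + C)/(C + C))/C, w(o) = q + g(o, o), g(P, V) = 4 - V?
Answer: -4157401/149240 ≈ -27.857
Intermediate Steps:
q = 24 (q = -4 + 28 = 24)
w(o) = 28 - o (w(o) = 24 + (4 - o) = 28 - o)
t(C) = 1/C (t(C) = ((2*C)/((2*C)))/C = ((2*C)*(1/(2*C)))/C = 1/C)
975/w(63) + t(-70)/2132 = 975/(28 - 1*63) + 1/(-70*2132) = 975/(28 - 63) - 1/70*1/2132 = 975/(-35) - 1/149240 = 975*(-1/35) - 1/149240 = -195/7 - 1/149240 = -4157401/149240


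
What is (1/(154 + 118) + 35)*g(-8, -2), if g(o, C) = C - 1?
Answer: -28563/272 ≈ -105.01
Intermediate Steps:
g(o, C) = -1 + C
(1/(154 + 118) + 35)*g(-8, -2) = (1/(154 + 118) + 35)*(-1 - 2) = (1/272 + 35)*(-3) = (9521/272)*(-3) = -28563/272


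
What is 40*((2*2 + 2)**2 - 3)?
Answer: 1320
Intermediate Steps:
40*((2*2 + 2)**2 - 3) = 40*((4 + 2)**2 - 3) = 40*(6**2 - 3) = 40*(36 - 3) = 40*33 = 1320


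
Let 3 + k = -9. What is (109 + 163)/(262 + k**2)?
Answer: 136/203 ≈ 0.66995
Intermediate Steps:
k = -12 (k = -3 - 9 = -12)
(109 + 163)/(262 + k**2) = (109 + 163)/(262 + (-12)**2) = 272/(262 + 144) = 272/406 = 272*(1/406) = 136/203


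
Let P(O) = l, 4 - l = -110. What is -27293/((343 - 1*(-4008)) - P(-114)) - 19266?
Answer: -81657335/4237 ≈ -19272.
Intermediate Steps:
l = 114 (l = 4 - 1*(-110) = 4 + 110 = 114)
P(O) = 114
-27293/((343 - 1*(-4008)) - P(-114)) - 19266 = -27293/((343 - 1*(-4008)) - 1*114) - 19266 = -27293/((343 + 4008) - 114) - 19266 = -27293/(4351 - 114) - 19266 = -27293/4237 - 19266 = -81657335/4237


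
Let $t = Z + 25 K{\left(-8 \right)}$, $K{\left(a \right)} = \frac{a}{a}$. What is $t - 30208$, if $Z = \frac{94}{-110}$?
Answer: $- \frac{1660112}{55} \approx -30184.0$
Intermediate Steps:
$K{\left(a \right)} = 1$
$Z = - \frac{47}{55}$ ($Z = 94 \left(- \frac{1}{110}\right) = - \frac{47}{55} \approx -0.85455$)
$t = \frac{1328}{55}$ ($t = - \frac{47}{55} + 25 \cdot 1 = - \frac{47}{55} + 25 = \frac{1328}{55} \approx 24.145$)
$t - 30208 = \frac{1328}{55} - 30208 = - \frac{1660112}{55}$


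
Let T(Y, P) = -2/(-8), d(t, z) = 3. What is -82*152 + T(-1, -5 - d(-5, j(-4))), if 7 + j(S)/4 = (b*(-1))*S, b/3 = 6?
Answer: -49855/4 ≈ -12464.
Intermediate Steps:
b = 18 (b = 3*6 = 18)
j(S) = -28 - 72*S (j(S) = -28 + 4*((18*(-1))*S) = -28 + 4*(-18*S) = -28 - 72*S)
T(Y, P) = 1/4 (T(Y, P) = -2*(-1/8) = 1/4)
-82*152 + T(-1, -5 - d(-5, j(-4))) = -82*152 + 1/4 = -12464 + 1/4 = -49855/4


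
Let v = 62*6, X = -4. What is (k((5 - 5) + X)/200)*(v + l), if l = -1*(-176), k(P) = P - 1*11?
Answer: -411/10 ≈ -41.100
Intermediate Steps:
k(P) = -11 + P (k(P) = P - 11 = -11 + P)
l = 176
v = 372
(k((5 - 5) + X)/200)*(v + l) = ((-11 + ((5 - 5) - 4))/200)*(372 + 176) = ((-11 + (0 - 4))*(1/200))*548 = ((-11 - 4)*(1/200))*548 = -15*1/200*548 = -3/40*548 = -411/10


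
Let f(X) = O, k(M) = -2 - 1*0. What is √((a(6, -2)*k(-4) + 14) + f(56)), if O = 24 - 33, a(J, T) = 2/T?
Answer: √7 ≈ 2.6458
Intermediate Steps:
k(M) = -2 (k(M) = -2 + 0 = -2)
O = -9
f(X) = -9
√((a(6, -2)*k(-4) + 14) + f(56)) = √(((2/(-2))*(-2) + 14) - 9) = √(((2*(-½))*(-2) + 14) - 9) = √((-1*(-2) + 14) - 9) = √((2 + 14) - 9) = √(16 - 9) = √7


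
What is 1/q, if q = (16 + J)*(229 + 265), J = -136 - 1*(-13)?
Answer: -1/52858 ≈ -1.8919e-5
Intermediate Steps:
J = -123 (J = -136 + 13 = -123)
q = -52858 (q = (16 - 123)*(229 + 265) = -107*494 = -52858)
1/q = 1/(-52858) = -1/52858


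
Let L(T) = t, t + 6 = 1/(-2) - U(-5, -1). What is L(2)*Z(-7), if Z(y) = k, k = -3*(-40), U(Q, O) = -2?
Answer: -540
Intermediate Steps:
t = -9/2 (t = -6 + (1/(-2) - 1*(-2)) = -6 + (-½ + 2) = -6 + 3/2 = -9/2 ≈ -4.5000)
L(T) = -9/2
k = 120
Z(y) = 120
L(2)*Z(-7) = -9/2*120 = -540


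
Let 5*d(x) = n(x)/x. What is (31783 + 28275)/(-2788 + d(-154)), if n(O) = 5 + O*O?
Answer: -46244660/2170481 ≈ -21.306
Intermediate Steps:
n(O) = 5 + O²
d(x) = (5 + x²)/(5*x) (d(x) = ((5 + x²)/x)/5 = (5 + x²)/(5*x))
(31783 + 28275)/(-2788 + d(-154)) = (31783 + 28275)/(-2788 + (1/(-154) + (⅕)*(-154))) = 60058/(-2788 + (-1/154 - 154/5)) = 60058/(-2788 - 23721/770) = 60058/(-2170481/770) = 60058*(-770/2170481) = -46244660/2170481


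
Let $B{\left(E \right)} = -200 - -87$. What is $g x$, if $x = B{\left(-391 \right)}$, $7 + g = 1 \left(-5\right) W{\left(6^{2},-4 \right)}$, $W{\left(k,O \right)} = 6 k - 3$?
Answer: $121136$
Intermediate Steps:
$W{\left(k,O \right)} = -3 + 6 k$
$B{\left(E \right)} = -113$ ($B{\left(E \right)} = -200 + 87 = -113$)
$g = -1072$ ($g = -7 + 1 \left(-5\right) \left(-3 + 6 \cdot 6^{2}\right) = -7 - 5 \left(-3 + 6 \cdot 36\right) = -7 - 5 \left(-3 + 216\right) = -7 - 1065 = -1072$)
$x = -113$
$g x = \left(-1072\right) \left(-113\right) = 121136$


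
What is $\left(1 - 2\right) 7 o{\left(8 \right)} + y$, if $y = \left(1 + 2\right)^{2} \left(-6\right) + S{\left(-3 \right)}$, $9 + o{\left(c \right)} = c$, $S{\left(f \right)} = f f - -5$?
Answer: $-33$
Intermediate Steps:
$S{\left(f \right)} = 5 + f^{2}$ ($S{\left(f \right)} = f^{2} + 5 = 5 + f^{2}$)
$o{\left(c \right)} = -9 + c$
$y = -40$ ($y = \left(1 + 2\right)^{2} \left(-6\right) + \left(5 + \left(-3\right)^{2}\right) = 3^{2} \left(-6\right) + \left(5 + 9\right) = 9 \left(-6\right) + 14 = -54 + 14 = -40$)
$\left(1 - 2\right) 7 o{\left(8 \right)} + y = \left(1 - 2\right) 7 \left(-9 + 8\right) - 40 = \left(-1\right) 7 \left(-1\right) - 40 = \left(-7\right) \left(-1\right) - 40 = 7 - 40 = -33$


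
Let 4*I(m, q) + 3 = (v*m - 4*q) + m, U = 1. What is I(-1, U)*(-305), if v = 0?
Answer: 610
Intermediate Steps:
I(m, q) = -¾ - q + m/4 (I(m, q) = -¾ + ((0*m - 4*q) + m)/4 = -¾ + ((0 - 4*q) + m)/4 = -¾ + (-4*q + m)/4 = -¾ + (m - 4*q)/4 = -¾ + (-q + m/4) = -¾ - q + m/4)
I(-1, U)*(-305) = (-¾ - 1*1 + (¼)*(-1))*(-305) = (-¾ - 1 - ¼)*(-305) = -2*(-305) = 610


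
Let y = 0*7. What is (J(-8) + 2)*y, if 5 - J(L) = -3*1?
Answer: 0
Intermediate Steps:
J(L) = 8 (J(L) = 5 - (-3) = 5 - 1*(-3) = 5 + 3 = 8)
y = 0
(J(-8) + 2)*y = (8 + 2)*0 = 10*0 = 0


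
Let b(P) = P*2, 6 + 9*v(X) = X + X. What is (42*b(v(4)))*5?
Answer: 280/3 ≈ 93.333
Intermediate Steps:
v(X) = -⅔ + 2*X/9 (v(X) = -⅔ + (X + X)/9 = -⅔ + (2*X)/9 = -⅔ + 2*X/9)
b(P) = 2*P
(42*b(v(4)))*5 = (42*(2*(-⅔ + (2/9)*4)))*5 = (42*(2*(-⅔ + 8/9)))*5 = (42*(2*(2/9)))*5 = (42*(4/9))*5 = (56/3)*5 = 280/3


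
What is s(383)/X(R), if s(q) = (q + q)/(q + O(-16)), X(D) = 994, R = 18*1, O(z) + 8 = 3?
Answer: 383/187866 ≈ 0.0020387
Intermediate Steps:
O(z) = -5 (O(z) = -8 + 3 = -5)
R = 18
s(q) = 2*q/(-5 + q) (s(q) = (q + q)/(q - 5) = (2*q)/(-5 + q) = 2*q/(-5 + q))
s(383)/X(R) = (2*383/(-5 + 383))/994 = (2*383/378)*(1/994) = (2*383*(1/378))*(1/994) = (383/189)*(1/994) = 383/187866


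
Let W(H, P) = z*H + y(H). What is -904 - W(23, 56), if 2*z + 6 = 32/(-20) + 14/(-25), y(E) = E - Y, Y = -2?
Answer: -20879/25 ≈ -835.16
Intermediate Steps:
y(E) = 2 + E (y(E) = E - 1*(-2) = E + 2 = 2 + E)
z = -102/25 (z = -3 + (32/(-20) + 14/(-25))/2 = -3 + (32*(-1/20) + 14*(-1/25))/2 = -3 + (-8/5 - 14/25)/2 = -3 + (½)*(-54/25) = -3 - 27/25 = -102/25 ≈ -4.0800)
W(H, P) = 2 - 77*H/25 (W(H, P) = -102*H/25 + (2 + H) = 2 - 77*H/25)
-904 - W(23, 56) = -904 - (2 - 77/25*23) = -904 - (2 - 1771/25) = -904 - 1*(-1721/25) = -904 + 1721/25 = -20879/25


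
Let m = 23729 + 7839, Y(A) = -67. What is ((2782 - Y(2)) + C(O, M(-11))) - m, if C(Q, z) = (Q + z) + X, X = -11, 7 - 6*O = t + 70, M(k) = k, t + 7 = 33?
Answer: -172535/6 ≈ -28756.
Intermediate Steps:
t = 26 (t = -7 + 33 = 26)
O = -89/6 (O = 7/6 - (26 + 70)/6 = 7/6 - 1/6*96 = 7/6 - 16 = -89/6 ≈ -14.833)
m = 31568
C(Q, z) = -11 + Q + z (C(Q, z) = (Q + z) - 11 = -11 + Q + z)
((2782 - Y(2)) + C(O, M(-11))) - m = ((2782 - 1*(-67)) + (-11 - 89/6 - 11)) - 1*31568 = ((2782 + 67) - 221/6) - 31568 = (2849 - 221/6) - 31568 = 16873/6 - 31568 = -172535/6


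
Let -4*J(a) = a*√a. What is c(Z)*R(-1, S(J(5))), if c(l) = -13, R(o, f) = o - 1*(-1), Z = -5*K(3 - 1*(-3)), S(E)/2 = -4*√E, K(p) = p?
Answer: 0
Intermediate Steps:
J(a) = -a^(3/2)/4 (J(a) = -a*√a/4 = -a^(3/2)/4)
S(E) = -8*√E (S(E) = 2*(-4*√E) = -8*√E)
Z = -30 (Z = -5*(3 - 1*(-3)) = -5*(3 + 3) = -5*6 = -30)
R(o, f) = 1 + o (R(o, f) = o + 1 = 1 + o)
c(Z)*R(-1, S(J(5))) = -13*(1 - 1) = -13*0 = 0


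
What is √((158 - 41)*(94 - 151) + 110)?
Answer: I*√6559 ≈ 80.988*I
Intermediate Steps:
√((158 - 41)*(94 - 151) + 110) = √(117*(-57) + 110) = √(-6669 + 110) = √(-6559) = I*√6559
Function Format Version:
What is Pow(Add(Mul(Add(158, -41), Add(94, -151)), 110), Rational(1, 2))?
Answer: Mul(I, Pow(6559, Rational(1, 2))) ≈ Mul(80.988, I)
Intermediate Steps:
Pow(Add(Mul(Add(158, -41), Add(94, -151)), 110), Rational(1, 2)) = Pow(Add(Mul(117, -57), 110), Rational(1, 2)) = Pow(Add(-6669, 110), Rational(1, 2)) = Pow(-6559, Rational(1, 2)) = Mul(I, Pow(6559, Rational(1, 2)))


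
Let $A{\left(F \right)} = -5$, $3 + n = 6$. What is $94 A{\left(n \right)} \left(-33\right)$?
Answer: $15510$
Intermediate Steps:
$n = 3$ ($n = -3 + 6 = 3$)
$94 A{\left(n \right)} \left(-33\right) = 94 \left(-5\right) \left(-33\right) = \left(-470\right) \left(-33\right) = 15510$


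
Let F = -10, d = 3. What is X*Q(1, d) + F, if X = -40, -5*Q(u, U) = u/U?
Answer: -22/3 ≈ -7.3333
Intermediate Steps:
Q(u, U) = -u/(5*U)
X*Q(1, d) + F = -(-8)/3 - 10 = -40*(-1/15) - 10 = 8/3 - 10 = -22/3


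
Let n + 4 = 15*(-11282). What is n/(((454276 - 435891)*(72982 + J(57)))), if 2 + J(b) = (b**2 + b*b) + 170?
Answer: -84617/732164240 ≈ -0.00011557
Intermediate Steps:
J(b) = 168 + 2*b**2 (J(b) = -2 + ((b**2 + b*b) + 170) = -2 + ((b**2 + b**2) + 170) = -2 + (2*b**2 + 170) = -2 + (170 + 2*b**2) = 168 + 2*b**2)
n = -169234 (n = -4 + 15*(-11282) = -4 - 169230 = -169234)
n/(((454276 - 435891)*(72982 + J(57)))) = -169234*1/((72982 + (168 + 2*57**2))*(454276 - 435891)) = -169234*1/(18385*(72982 + (168 + 2*3249))) = -169234*1/(18385*(72982 + (168 + 6498))) = -169234*1/(18385*(72982 + 6666)) = -169234/(18385*79648) = -169234/1464328480 = -169234*1/1464328480 = -84617/732164240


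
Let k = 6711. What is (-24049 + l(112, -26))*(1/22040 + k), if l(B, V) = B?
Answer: -3540532226217/22040 ≈ -1.6064e+8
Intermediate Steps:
(-24049 + l(112, -26))*(1/22040 + k) = (-24049 + 112)*(1/22040 + 6711) = -23937*(1/22040 + 6711) = -23937*147910441/22040 = -3540532226217/22040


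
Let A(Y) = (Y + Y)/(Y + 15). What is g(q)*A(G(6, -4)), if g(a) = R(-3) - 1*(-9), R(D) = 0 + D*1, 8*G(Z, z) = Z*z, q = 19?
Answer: -3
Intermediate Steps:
G(Z, z) = Z*z/8 (G(Z, z) = (Z*z)/8 = Z*z/8)
R(D) = D (R(D) = 0 + D = D)
A(Y) = 2*Y/(15 + Y) (A(Y) = (2*Y)/(15 + Y) = 2*Y/(15 + Y))
g(a) = 6 (g(a) = -3 - 1*(-9) = -3 + 9 = 6)
g(q)*A(G(6, -4)) = 6*(2*((⅛)*6*(-4))/(15 + (⅛)*6*(-4))) = 6*(2*(-3)/(15 - 3)) = 6*(2*(-3)/12) = 6*(2*(-3)*(1/12)) = 6*(-½) = -3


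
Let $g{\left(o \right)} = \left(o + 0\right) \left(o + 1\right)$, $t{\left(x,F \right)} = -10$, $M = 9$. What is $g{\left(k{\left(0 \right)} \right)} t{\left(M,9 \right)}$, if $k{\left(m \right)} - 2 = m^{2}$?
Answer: $-60$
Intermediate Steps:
$k{\left(m \right)} = 2 + m^{2}$
$g{\left(o \right)} = o \left(1 + o\right)$
$g{\left(k{\left(0 \right)} \right)} t{\left(M,9 \right)} = \left(2 + 0^{2}\right) \left(1 + \left(2 + 0^{2}\right)\right) \left(-10\right) = \left(2 + 0\right) \left(1 + \left(2 + 0\right)\right) \left(-10\right) = 2 \left(1 + 2\right) \left(-10\right) = 2 \cdot 3 \left(-10\right) = 6 \left(-10\right) = -60$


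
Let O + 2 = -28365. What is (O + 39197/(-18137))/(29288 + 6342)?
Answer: -257265738/323110655 ≈ -0.79622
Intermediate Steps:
O = -28367 (O = -2 - 28365 = -28367)
(O + 39197/(-18137))/(29288 + 6342) = (-28367 + 39197/(-18137))/(29288 + 6342) = (-28367 + 39197*(-1/18137))/35630 = (-28367 - 39197/18137)*(1/35630) = -514531476/18137*1/35630 = -257265738/323110655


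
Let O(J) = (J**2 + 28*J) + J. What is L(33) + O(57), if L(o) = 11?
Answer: 4913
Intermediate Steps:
O(J) = J**2 + 29*J
L(33) + O(57) = 11 + 57*(29 + 57) = 11 + 57*86 = 11 + 4902 = 4913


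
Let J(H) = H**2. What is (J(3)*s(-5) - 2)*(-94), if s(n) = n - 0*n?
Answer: 4418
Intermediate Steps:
s(n) = n (s(n) = n - 1*0 = n + 0 = n)
(J(3)*s(-5) - 2)*(-94) = (3**2*(-5) - 2)*(-94) = (9*(-5) - 2)*(-94) = (-45 - 2)*(-94) = -47*(-94) = 4418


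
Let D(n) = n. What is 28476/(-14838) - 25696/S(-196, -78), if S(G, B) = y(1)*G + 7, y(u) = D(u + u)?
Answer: 5610818/86555 ≈ 64.824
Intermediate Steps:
y(u) = 2*u (y(u) = u + u = 2*u)
S(G, B) = 7 + 2*G (S(G, B) = (2*1)*G + 7 = 2*G + 7 = 7 + 2*G)
28476/(-14838) - 25696/S(-196, -78) = 28476/(-14838) - 25696/(7 + 2*(-196)) = 28476*(-1/14838) - 25696/(7 - 392) = -4746/2473 - 25696/(-385) = -4746/2473 - 25696*(-1/385) = -4746/2473 + 2336/35 = 5610818/86555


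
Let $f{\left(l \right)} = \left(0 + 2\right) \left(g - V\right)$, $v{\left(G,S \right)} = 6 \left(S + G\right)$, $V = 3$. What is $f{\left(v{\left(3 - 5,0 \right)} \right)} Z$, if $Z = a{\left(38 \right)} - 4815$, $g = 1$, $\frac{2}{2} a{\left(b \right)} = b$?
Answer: $19108$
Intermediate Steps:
$a{\left(b \right)} = b$
$Z = -4777$ ($Z = 38 - 4815 = -4777$)
$v{\left(G,S \right)} = 6 G + 6 S$ ($v{\left(G,S \right)} = 6 \left(G + S\right) = 6 G + 6 S$)
$f{\left(l \right)} = -4$ ($f{\left(l \right)} = \left(0 + 2\right) \left(1 - 3\right) = 2 \left(1 - 3\right) = 2 \left(-2\right) = -4$)
$f{\left(v{\left(3 - 5,0 \right)} \right)} Z = \left(-4\right) \left(-4777\right) = 19108$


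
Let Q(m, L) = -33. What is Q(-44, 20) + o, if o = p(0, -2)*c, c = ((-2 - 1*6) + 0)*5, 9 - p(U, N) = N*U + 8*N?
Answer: -1033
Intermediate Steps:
p(U, N) = 9 - 8*N - N*U (p(U, N) = 9 - (N*U + 8*N) = 9 - (8*N + N*U) = 9 + (-8*N - N*U) = 9 - 8*N - N*U)
c = -40 (c = ((-2 - 6) + 0)*5 = (-8 + 0)*5 = -8*5 = -40)
o = -1000 (o = (9 - 8*(-2) - 1*(-2)*0)*(-40) = (9 + 16 + 0)*(-40) = 25*(-40) = -1000)
Q(-44, 20) + o = -33 - 1000 = -1033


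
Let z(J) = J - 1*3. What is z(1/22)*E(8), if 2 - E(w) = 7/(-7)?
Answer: -195/22 ≈ -8.8636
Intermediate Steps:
E(w) = 3 (E(w) = 2 - 7/(-7) = 2 - 7*(-1)/7 = 2 - 1*(-1) = 2 + 1 = 3)
z(J) = -3 + J (z(J) = J - 3 = -3 + J)
z(1/22)*E(8) = (-3 + 1/22)*3 = -65/22*3 = -195/22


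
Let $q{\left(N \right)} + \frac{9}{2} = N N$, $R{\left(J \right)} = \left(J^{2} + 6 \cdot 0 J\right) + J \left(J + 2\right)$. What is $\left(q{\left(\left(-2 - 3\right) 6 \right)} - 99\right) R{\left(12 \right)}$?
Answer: $248508$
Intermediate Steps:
$R{\left(J \right)} = J^{2} + J \left(2 + J\right)$ ($R{\left(J \right)} = \left(J^{2} + 0 J\right) + J \left(2 + J\right) = \left(J^{2} + 0\right) + J \left(2 + J\right) = J^{2} + J \left(2 + J\right)$)
$q{\left(N \right)} = - \frac{9}{2} + N^{2}$ ($q{\left(N \right)} = - \frac{9}{2} + N N = - \frac{9}{2} + N^{2}$)
$\left(q{\left(\left(-2 - 3\right) 6 \right)} - 99\right) R{\left(12 \right)} = \left(\left(- \frac{9}{2} + \left(\left(-2 - 3\right) 6\right)^{2}\right) - 99\right) 2 \cdot 12 \left(1 + 12\right) = \left(\left(- \frac{9}{2} + \left(\left(-5\right) 6\right)^{2}\right) - 99\right) 2 \cdot 12 \cdot 13 = \left(\left(- \frac{9}{2} + \left(-30\right)^{2}\right) - 99\right) 312 = \left(\left(- \frac{9}{2} + 900\right) - 99\right) 312 = \left(\frac{1791}{2} - 99\right) 312 = \frac{1593}{2} \cdot 312 = 248508$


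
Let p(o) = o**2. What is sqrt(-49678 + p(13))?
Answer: 3*I*sqrt(5501) ≈ 222.51*I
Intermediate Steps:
sqrt(-49678 + p(13)) = sqrt(-49678 + 13**2) = sqrt(-49678 + 169) = sqrt(-49509) = 3*I*sqrt(5501)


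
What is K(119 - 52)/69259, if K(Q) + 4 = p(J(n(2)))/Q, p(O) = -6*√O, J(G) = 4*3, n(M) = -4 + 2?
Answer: -4/69259 - 12*√3/4640353 ≈ -6.2233e-5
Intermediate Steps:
n(M) = -2
J(G) = 12
K(Q) = -4 - 12*√3/Q (K(Q) = -4 + (-12*√3)/Q = -4 - 12*√3/Q)
K(119 - 52)/69259 = (-4 - 12*√3/(119 - 52))/69259 = (-4 - 12*√3/67)*(1/69259) = -4/69259 - 12*√3/4640353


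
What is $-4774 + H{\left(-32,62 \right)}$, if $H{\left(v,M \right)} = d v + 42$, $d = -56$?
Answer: $-2940$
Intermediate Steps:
$H{\left(v,M \right)} = 42 - 56 v$ ($H{\left(v,M \right)} = - 56 v + 42 = 42 - 56 v$)
$-4774 + H{\left(-32,62 \right)} = -4774 + \left(42 - -1792\right) = -4774 + \left(42 + 1792\right) = -4774 + 1834 = -2940$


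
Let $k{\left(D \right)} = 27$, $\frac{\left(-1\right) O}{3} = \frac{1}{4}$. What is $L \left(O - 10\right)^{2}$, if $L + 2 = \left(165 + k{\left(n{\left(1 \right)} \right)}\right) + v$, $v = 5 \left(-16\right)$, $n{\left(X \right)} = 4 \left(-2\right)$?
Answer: $\frac{101695}{8} \approx 12712.0$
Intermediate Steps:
$O = - \frac{3}{4} \approx -0.75$
$n{\left(X \right)} = -8$
$v = -80$
$L = 110$ ($L = -2 + \left(\left(165 + 27\right) - 80\right) = -2 + \left(192 - 80\right) = -2 + 112 = 110$)
$L \left(O - 10\right)^{2} = 110 \left(- \frac{3}{4} - 10\right)^{2} = 110 \left(- \frac{43}{4}\right)^{2} = 110 \cdot \frac{1849}{16} = \frac{101695}{8}$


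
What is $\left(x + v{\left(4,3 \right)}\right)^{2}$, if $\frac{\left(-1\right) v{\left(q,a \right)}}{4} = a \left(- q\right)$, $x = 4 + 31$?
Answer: $6889$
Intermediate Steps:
$x = 35$
$v{\left(q,a \right)} = 4 a q$ ($v{\left(q,a \right)} = - 4 a \left(- q\right) = - 4 \left(- a q\right) = 4 a q$)
$\left(x + v{\left(4,3 \right)}\right)^{2} = \left(35 + 4 \cdot 3 \cdot 4\right)^{2} = \left(35 + 48\right)^{2} = 83^{2} = 6889$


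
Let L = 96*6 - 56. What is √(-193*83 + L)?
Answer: I*√15499 ≈ 124.49*I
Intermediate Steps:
L = 520 (L = 576 - 56 = 520)
√(-193*83 + L) = √(-193*83 + 520) = √(-16019 + 520) = √(-15499) = I*√15499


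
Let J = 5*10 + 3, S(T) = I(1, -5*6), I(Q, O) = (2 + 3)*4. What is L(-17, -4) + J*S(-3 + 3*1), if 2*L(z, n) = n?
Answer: 1058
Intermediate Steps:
L(z, n) = n/2
I(Q, O) = 20 (I(Q, O) = 5*4 = 20)
S(T) = 20
J = 53 (J = 50 + 3 = 53)
L(-17, -4) + J*S(-3 + 3*1) = (½)*(-4) + 53*20 = -2 + 1060 = 1058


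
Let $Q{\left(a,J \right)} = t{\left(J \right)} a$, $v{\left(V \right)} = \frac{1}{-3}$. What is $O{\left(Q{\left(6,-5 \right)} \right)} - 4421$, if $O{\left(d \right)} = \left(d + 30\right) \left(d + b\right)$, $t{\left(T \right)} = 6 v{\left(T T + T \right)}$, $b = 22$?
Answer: $-4241$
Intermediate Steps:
$v{\left(V \right)} = - \frac{1}{3}$
$t{\left(T \right)} = -2$ ($t{\left(T \right)} = 6 \left(- \frac{1}{3}\right) = -2$)
$Q{\left(a,J \right)} = - 2 a$
$O{\left(d \right)} = \left(22 + d\right) \left(30 + d\right)$ ($O{\left(d \right)} = \left(d + 30\right) \left(d + 22\right) = \left(30 + d\right) \left(22 + d\right) = \left(22 + d\right) \left(30 + d\right)$)
$O{\left(Q{\left(6,-5 \right)} \right)} - 4421 = \left(660 + \left(\left(-2\right) 6\right)^{2} + 52 \left(\left(-2\right) 6\right)\right) - 4421 = \left(660 + \left(-12\right)^{2} + 52 \left(-12\right)\right) - 4421 = \left(660 + 144 - 624\right) - 4421 = 180 - 4421 = -4241$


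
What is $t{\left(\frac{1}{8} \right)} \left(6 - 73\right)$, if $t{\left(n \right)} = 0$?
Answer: $0$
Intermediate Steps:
$t{\left(\frac{1}{8} \right)} \left(6 - 73\right) = 0 \left(6 - 73\right) = 0 \left(-67\right) = 0$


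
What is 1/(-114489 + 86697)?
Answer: -1/27792 ≈ -3.5982e-5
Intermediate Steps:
1/(-114489 + 86697) = 1/(-27792) = -1/27792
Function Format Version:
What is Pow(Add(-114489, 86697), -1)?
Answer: Rational(-1, 27792) ≈ -3.5982e-5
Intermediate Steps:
Pow(Add(-114489, 86697), -1) = Pow(-27792, -1) = Rational(-1, 27792)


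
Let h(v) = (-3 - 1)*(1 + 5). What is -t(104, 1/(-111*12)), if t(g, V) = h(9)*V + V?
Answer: -23/1332 ≈ -0.017267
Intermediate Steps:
h(v) = -24 (h(v) = -4*6 = -24)
t(g, V) = -23*V (t(g, V) = -24*V + V = -23*V)
-t(104, 1/(-111*12)) = -(-23)*1/(-111*12) = -(-23)*(-1/111*1/12) = -(-23)*(-1)/1332 = -1*23/1332 = -23/1332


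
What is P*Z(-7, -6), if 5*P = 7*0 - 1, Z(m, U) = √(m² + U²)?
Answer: -√85/5 ≈ -1.8439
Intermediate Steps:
Z(m, U) = √(U² + m²)
P = -⅕ (P = (7*0 - 1)/5 = (0 - 1)/5 = (⅕)*(-1) = -⅕ ≈ -0.20000)
P*Z(-7, -6) = -√((-6)² + (-7)²)/5 = -√(36 + 49)/5 = -√85/5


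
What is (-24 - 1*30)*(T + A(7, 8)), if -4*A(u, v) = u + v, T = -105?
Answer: 11745/2 ≈ 5872.5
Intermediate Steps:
A(u, v) = -u/4 - v/4 (A(u, v) = -(u + v)/4 = -u/4 - v/4)
(-24 - 1*30)*(T + A(7, 8)) = (-24 - 1*30)*(-105 + (-1/4*7 - 1/4*8)) = (-24 - 30)*(-105 + (-7/4 - 2)) = -54*(-105 - 15/4) = -54*(-435/4) = 11745/2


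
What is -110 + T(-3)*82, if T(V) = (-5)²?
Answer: 1940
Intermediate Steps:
T(V) = 25
-110 + T(-3)*82 = -110 + 25*82 = -110 + 2050 = 1940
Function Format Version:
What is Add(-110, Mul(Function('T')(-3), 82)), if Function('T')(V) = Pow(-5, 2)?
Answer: 1940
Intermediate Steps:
Function('T')(V) = 25
Add(-110, Mul(Function('T')(-3), 82)) = Add(-110, Mul(25, 82)) = Add(-110, 2050) = 1940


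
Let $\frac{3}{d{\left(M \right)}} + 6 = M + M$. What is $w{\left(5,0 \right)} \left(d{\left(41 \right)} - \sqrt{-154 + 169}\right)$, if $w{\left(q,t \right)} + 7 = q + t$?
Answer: $- \frac{3}{38} + 2 \sqrt{15} \approx 7.667$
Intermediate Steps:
$w{\left(q,t \right)} = -7 + q + t$ ($w{\left(q,t \right)} = -7 + \left(q + t\right) = -7 + q + t$)
$d{\left(M \right)} = \frac{3}{-6 + 2 M}$ ($d{\left(M \right)} = \frac{3}{-6 + \left(M + M\right)} = \frac{3}{-6 + 2 M}$)
$w{\left(5,0 \right)} \left(d{\left(41 \right)} - \sqrt{-154 + 169}\right) = \left(-7 + 5 + 0\right) \left(\frac{3}{2 \left(-3 + 41\right)} - \sqrt{-154 + 169}\right) = - 2 \left(\frac{3}{2 \cdot 38} - \sqrt{15}\right) = - 2 \left(\frac{3}{2} \cdot \frac{1}{38} - \sqrt{15}\right) = - 2 \left(\frac{3}{76} - \sqrt{15}\right) = - \frac{3}{38} + 2 \sqrt{15}$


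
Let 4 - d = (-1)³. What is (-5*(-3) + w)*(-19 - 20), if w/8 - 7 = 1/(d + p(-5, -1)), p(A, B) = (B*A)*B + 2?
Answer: -2925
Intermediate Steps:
p(A, B) = 2 + A*B² (p(A, B) = (A*B)*B + 2 = A*B² + 2 = 2 + A*B²)
d = 5 (d = 4 - 1*(-1)³ = 4 - 1*(-1) = 4 + 1 = 5)
w = 60 (w = 56 + 8/(5 + (2 - 5*(-1)²)) = 56 + 8/(5 + (2 - 5*1)) = 56 + 8/(5 + (2 - 5)) = 56 + 8/(5 - 3) = 56 + 8/2 = 56 + 8*(½) = 56 + 4 = 60)
(-5*(-3) + w)*(-19 - 20) = (-5*(-3) + 60)*(-19 - 20) = (15 + 60)*(-39) = 75*(-39) = -2925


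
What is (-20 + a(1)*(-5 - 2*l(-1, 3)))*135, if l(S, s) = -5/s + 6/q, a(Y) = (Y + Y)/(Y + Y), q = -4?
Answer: -2520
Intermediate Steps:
a(Y) = 1 (a(Y) = (2*Y)/((2*Y)) = (2*Y)*(1/(2*Y)) = 1)
l(S, s) = -3/2 - 5/s (l(S, s) = -5/s + 6/(-4) = -5/s + 6*(-¼) = -5/s - 3/2 = -3/2 - 5/s)
(-20 + a(1)*(-5 - 2*l(-1, 3)))*135 = (-20 + 1*(-5 - 2*(-3/2 - 5/3)))*135 = (-20 + 1*(-5 - 2*(-19/6)))*135 = (-20 + 1*(-5 + 19/3))*135 = (-20 + 1*(4/3))*135 = (-20 + 4/3)*135 = -56/3*135 = -2520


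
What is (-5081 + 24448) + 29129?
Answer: 48496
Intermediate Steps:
(-5081 + 24448) + 29129 = 19367 + 29129 = 48496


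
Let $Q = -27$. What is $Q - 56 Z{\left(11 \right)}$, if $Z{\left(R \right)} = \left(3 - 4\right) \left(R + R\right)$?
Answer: $1205$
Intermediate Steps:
$Z{\left(R \right)} = - 2 R$
$Q - 56 Z{\left(11 \right)} = -27 - 56 \left(\left(-2\right) 11\right) = -27 - -1232 = -27 + 1232 = 1205$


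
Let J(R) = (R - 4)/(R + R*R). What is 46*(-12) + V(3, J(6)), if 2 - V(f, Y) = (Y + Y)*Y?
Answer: -242552/441 ≈ -550.00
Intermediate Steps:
J(R) = (-4 + R)/(R + R²)
V(f, Y) = 2 - 2*Y² (V(f, Y) = 2 - (Y + Y)*Y = 2 - 2*Y*Y = 2 - 2*Y²)
46*(-12) + V(3, J(6)) = 46*(-12) + (2 - 2*(-4 + 6)²/(36*(1 + 6)²)) = -552 + (2 - 2*((⅙)*2/7)²) = -552 + (2 - 2*((⅙)*(⅐)*2)²) = -552 + (2 - 2*(1/21)²) = -552 + (2 - 2*1/441) = -552 + (2 - 2/441) = -552 + 880/441 = -242552/441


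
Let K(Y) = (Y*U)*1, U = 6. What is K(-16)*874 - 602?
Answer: -84506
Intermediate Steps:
K(Y) = 6*Y (K(Y) = (Y*6)*1 = (6*Y)*1 = 6*Y)
K(-16)*874 - 602 = (6*(-16))*874 - 602 = -96*874 - 602 = -83904 - 602 = -84506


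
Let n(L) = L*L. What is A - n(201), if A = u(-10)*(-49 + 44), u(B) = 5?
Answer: -40426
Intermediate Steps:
n(L) = L²
A = -25 (A = 5*(-49 + 44) = 5*(-5) = -25)
A - n(201) = -25 - 1*201² = -25 - 1*40401 = -25 - 40401 = -40426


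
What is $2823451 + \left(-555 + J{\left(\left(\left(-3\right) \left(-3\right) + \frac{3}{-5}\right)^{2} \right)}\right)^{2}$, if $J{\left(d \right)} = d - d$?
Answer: $3131476$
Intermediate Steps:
$J{\left(d \right)} = 0$
$2823451 + \left(-555 + J{\left(\left(\left(-3\right) \left(-3\right) + \frac{3}{-5}\right)^{2} \right)}\right)^{2} = 2823451 + \left(-555 + 0\right)^{2} = 2823451 + \left(-555\right)^{2} = 2823451 + 308025 = 3131476$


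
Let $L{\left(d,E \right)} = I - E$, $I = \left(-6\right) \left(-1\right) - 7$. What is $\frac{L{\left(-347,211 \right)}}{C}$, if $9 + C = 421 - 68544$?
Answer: $\frac{53}{17033} \approx 0.0031116$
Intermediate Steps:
$C = -68132$ ($C = -9 + \left(421 - 68544\right) = -9 - 68123 = -68132$)
$I = -1$ ($I = 6 - 7 = -1$)
$L{\left(d,E \right)} = -1 - E$
$\frac{L{\left(-347,211 \right)}}{C} = \frac{-1 - 211}{-68132} = \left(-1 - 211\right) \left(- \frac{1}{68132}\right) = \left(-212\right) \left(- \frac{1}{68132}\right) = \frac{53}{17033}$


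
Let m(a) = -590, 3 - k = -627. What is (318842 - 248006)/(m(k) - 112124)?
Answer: -35418/56357 ≈ -0.62846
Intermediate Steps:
k = 630 (k = 3 - 1*(-627) = 3 + 627 = 630)
(318842 - 248006)/(m(k) - 112124) = (318842 - 248006)/(-590 - 112124) = 70836/(-112714) = 70836*(-1/112714) = -35418/56357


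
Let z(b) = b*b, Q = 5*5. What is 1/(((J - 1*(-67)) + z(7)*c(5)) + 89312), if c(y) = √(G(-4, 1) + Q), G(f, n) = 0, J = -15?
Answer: 1/89609 ≈ 1.1160e-5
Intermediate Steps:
Q = 25
c(y) = 5 (c(y) = √(0 + 25) = √25 = 5)
z(b) = b²
1/(((J - 1*(-67)) + z(7)*c(5)) + 89312) = 1/(((-15 - 1*(-67)) + 7²*5) + 89312) = 1/(((-15 + 67) + 49*5) + 89312) = 1/((52 + 245) + 89312) = 1/(297 + 89312) = 1/89609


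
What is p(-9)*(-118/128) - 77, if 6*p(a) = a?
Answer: -9679/128 ≈ -75.617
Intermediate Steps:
p(a) = a/6
p(-9)*(-118/128) - 77 = ((⅙)*(-9))*(-118/128) - 77 = -(-177)/128 - 77 = -3/2*(-59/64) - 77 = 177/128 - 77 = -9679/128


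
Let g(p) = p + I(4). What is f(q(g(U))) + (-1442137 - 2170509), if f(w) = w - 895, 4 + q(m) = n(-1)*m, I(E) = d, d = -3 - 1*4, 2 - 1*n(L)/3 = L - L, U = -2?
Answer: -3613599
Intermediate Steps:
n(L) = 6 (n(L) = 6 - 3*(L - L) = 6 - 3*0 = 6 + 0 = 6)
d = -7 (d = -3 - 4 = -7)
I(E) = -7
g(p) = -7 + p (g(p) = p - 7 = -7 + p)
q(m) = -4 + 6*m
f(w) = -895 + w
f(q(g(U))) + (-1442137 - 2170509) = (-895 + (-4 + 6*(-7 - 2))) + (-1442137 - 2170509) = (-895 + (-4 + 6*(-9))) - 3612646 = (-895 + (-4 - 54)) - 3612646 = (-895 - 58) - 3612646 = -953 - 3612646 = -3613599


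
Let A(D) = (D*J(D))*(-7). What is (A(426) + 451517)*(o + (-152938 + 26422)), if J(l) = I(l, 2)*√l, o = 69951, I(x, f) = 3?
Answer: -25540059105 + 506030490*√426 ≈ -1.5096e+10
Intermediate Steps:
J(l) = 3*√l
A(D) = -21*D^(3/2) (A(D) = (D*(3*√D))*(-7) = (3*D^(3/2))*(-7) = -21*D^(3/2))
(A(426) + 451517)*(o + (-152938 + 26422)) = (-8946*√426 + 451517)*(69951 + (-152938 + 26422)) = (-8946*√426 + 451517)*(69951 - 126516) = (-8946*√426 + 451517)*(-56565) = (451517 - 8946*√426)*(-56565) = -25540059105 + 506030490*√426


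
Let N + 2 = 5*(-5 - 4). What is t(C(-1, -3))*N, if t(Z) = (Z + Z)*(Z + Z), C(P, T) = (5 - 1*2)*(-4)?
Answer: -27072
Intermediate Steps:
C(P, T) = -12 (C(P, T) = (5 - 2)*(-4) = 3*(-4) = -12)
N = -47 (N = -2 + 5*(-5 - 4) = -2 + 5*(-9) = -2 - 45 = -47)
t(Z) = 4*Z² (t(Z) = (2*Z)*(2*Z) = 4*Z²)
t(C(-1, -3))*N = (4*(-12)²)*(-47) = (4*144)*(-47) = 576*(-47) = -27072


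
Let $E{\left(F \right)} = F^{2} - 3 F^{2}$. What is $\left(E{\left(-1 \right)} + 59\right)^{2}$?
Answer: $3249$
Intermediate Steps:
$E{\left(F \right)} = - 2 F^{2}$ ($E{\left(F \right)} = F^{2} - 3 F^{2} = - 2 F^{2}$)
$\left(E{\left(-1 \right)} + 59\right)^{2} = \left(- 2 \left(-1\right)^{2} + 59\right)^{2} = \left(\left(-2\right) 1 + 59\right)^{2} = \left(-2 + 59\right)^{2} = 57^{2} = 3249$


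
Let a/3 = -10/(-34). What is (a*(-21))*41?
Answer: -12915/17 ≈ -759.71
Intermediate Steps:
a = 15/17 (a = 3*(-10/(-34)) = 3*(-10*(-1/34)) = 3*(5/17) = 15/17 ≈ 0.88235)
(a*(-21))*41 = ((15/17)*(-21))*41 = -315/17*41 = -12915/17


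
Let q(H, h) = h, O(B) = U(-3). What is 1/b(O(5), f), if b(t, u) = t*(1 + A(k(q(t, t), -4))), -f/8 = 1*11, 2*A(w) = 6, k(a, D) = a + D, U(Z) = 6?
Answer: 1/24 ≈ 0.041667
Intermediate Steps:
O(B) = 6
k(a, D) = D + a
A(w) = 3 (A(w) = (1/2)*6 = 3)
f = -88 (f = -8*11 = -88)
b(t, u) = 4*t (b(t, u) = t*(1 + 3) = t*4 = 4*t)
1/b(O(5), f) = 1/(4*6) = 1/24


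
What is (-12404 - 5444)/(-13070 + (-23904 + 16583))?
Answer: 17848/20391 ≈ 0.87529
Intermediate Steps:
(-12404 - 5444)/(-13070 + (-23904 + 16583)) = -17848/(-13070 - 7321) = -17848/(-20391) = -17848*(-1/20391) = 17848/20391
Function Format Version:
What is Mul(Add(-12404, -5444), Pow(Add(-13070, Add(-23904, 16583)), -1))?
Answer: Rational(17848, 20391) ≈ 0.87529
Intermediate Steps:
Mul(Add(-12404, -5444), Pow(Add(-13070, Add(-23904, 16583)), -1)) = Mul(-17848, Pow(Add(-13070, -7321), -1)) = Mul(-17848, Pow(-20391, -1)) = Mul(-17848, Rational(-1, 20391)) = Rational(17848, 20391)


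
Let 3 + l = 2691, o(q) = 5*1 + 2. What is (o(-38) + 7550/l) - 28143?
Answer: -37811009/1344 ≈ -28133.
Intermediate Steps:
o(q) = 7 (o(q) = 5 + 2 = 7)
l = 2688 (l = -3 + 2691 = 2688)
(o(-38) + 7550/l) - 28143 = (7 + 7550/2688) - 28143 = (7 + 7550*(1/2688)) - 28143 = (7 + 3775/1344) - 28143 = 13183/1344 - 28143 = -37811009/1344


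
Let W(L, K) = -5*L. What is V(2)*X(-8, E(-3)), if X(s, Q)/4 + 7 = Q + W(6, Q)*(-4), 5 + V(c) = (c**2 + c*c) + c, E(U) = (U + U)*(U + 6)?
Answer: 1900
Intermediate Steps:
E(U) = 2*U*(6 + U) (E(U) = (2*U)*(6 + U) = 2*U*(6 + U))
V(c) = -5 + c + 2*c**2 (V(c) = -5 + ((c**2 + c*c) + c) = -5 + ((c**2 + c**2) + c) = -5 + (2*c**2 + c) = -5 + (c + 2*c**2) = -5 + c + 2*c**2)
X(s, Q) = 452 + 4*Q (X(s, Q) = -28 + 4*(Q - 5*6*(-4)) = -28 + 4*(Q - 30*(-4)) = -28 + 4*(Q + 120) = -28 + 4*(120 + Q) = -28 + (480 + 4*Q) = 452 + 4*Q)
V(2)*X(-8, E(-3)) = (-5 + 2 + 2*2**2)*(452 + 4*(2*(-3)*(6 - 3))) = (-5 + 2 + 2*4)*(452 + 4*(2*(-3)*3)) = (-5 + 2 + 8)*(452 + 4*(-18)) = 5*(452 - 72) = 5*380 = 1900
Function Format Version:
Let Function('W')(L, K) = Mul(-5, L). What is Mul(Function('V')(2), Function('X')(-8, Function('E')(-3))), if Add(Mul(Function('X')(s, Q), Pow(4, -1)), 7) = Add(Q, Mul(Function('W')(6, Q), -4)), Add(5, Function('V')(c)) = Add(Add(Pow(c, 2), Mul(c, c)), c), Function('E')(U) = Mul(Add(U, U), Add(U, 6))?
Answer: 1900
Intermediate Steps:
Function('E')(U) = Mul(2, U, Add(6, U)) (Function('E')(U) = Mul(Mul(2, U), Add(6, U)) = Mul(2, U, Add(6, U)))
Function('V')(c) = Add(-5, c, Mul(2, Pow(c, 2))) (Function('V')(c) = Add(-5, Add(Add(Pow(c, 2), Mul(c, c)), c)) = Add(-5, Add(Add(Pow(c, 2), Pow(c, 2)), c)) = Add(-5, Add(Mul(2, Pow(c, 2)), c)) = Add(-5, Add(c, Mul(2, Pow(c, 2)))) = Add(-5, c, Mul(2, Pow(c, 2))))
Function('X')(s, Q) = Add(452, Mul(4, Q)) (Function('X')(s, Q) = Add(-28, Mul(4, Add(Q, Mul(Mul(-5, 6), -4)))) = Add(-28, Mul(4, Add(Q, Mul(-30, -4)))) = Add(-28, Mul(4, Add(Q, 120))) = Add(-28, Mul(4, Add(120, Q))) = Add(-28, Add(480, Mul(4, Q))) = Add(452, Mul(4, Q)))
Mul(Function('V')(2), Function('X')(-8, Function('E')(-3))) = Mul(Add(-5, 2, Mul(2, Pow(2, 2))), Add(452, Mul(4, Mul(2, -3, Add(6, -3))))) = Mul(Add(-5, 2, Mul(2, 4)), Add(452, Mul(4, Mul(2, -3, 3)))) = Mul(Add(-5, 2, 8), Add(452, Mul(4, -18))) = Mul(5, Add(452, -72)) = Mul(5, 380) = 1900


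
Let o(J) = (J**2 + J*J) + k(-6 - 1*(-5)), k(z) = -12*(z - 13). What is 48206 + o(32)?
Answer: 50422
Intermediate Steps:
k(z) = 156 - 12*z (k(z) = -12*(-13 + z) = 156 - 12*z)
o(J) = 168 + 2*J**2 (o(J) = (J**2 + J*J) + (156 - 12*(-6 - 1*(-5))) = (J**2 + J**2) + (156 - 12*(-6 + 5)) = 2*J**2 + (156 - 12*(-1)) = 2*J**2 + (156 + 12) = 2*J**2 + 168 = 168 + 2*J**2)
48206 + o(32) = 48206 + (168 + 2*32**2) = 48206 + (168 + 2*1024) = 48206 + (168 + 2048) = 48206 + 2216 = 50422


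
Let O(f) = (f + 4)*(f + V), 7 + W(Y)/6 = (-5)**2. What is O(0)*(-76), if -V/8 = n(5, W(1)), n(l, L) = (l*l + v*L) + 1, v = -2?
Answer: -462080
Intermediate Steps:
W(Y) = 108 (W(Y) = -42 + 6*(-5)**2 = -42 + 6*25 = -42 + 150 = 108)
n(l, L) = 1 + l**2 - 2*L (n(l, L) = (l*l - 2*L) + 1 = (l**2 - 2*L) + 1 = 1 + l**2 - 2*L)
V = 1520 (V = -8*(1 + 5**2 - 2*108) = -8*(1 + 25 - 216) = -8*(-190) = 1520)
O(f) = (4 + f)*(1520 + f) (O(f) = (f + 4)*(f + 1520) = (4 + f)*(1520 + f))
O(0)*(-76) = (6080 + 0**2 + 1524*0)*(-76) = (6080 + 0 + 0)*(-76) = 6080*(-76) = -462080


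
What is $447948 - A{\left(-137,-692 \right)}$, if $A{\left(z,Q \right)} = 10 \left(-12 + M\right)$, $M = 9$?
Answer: $447978$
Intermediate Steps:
$A{\left(z,Q \right)} = -30$ ($A{\left(z,Q \right)} = 10 \left(-12 + 9\right) = 10 \left(-3\right) = -30$)
$447948 - A{\left(-137,-692 \right)} = 447948 - -30 = 447948 + 30 = 447978$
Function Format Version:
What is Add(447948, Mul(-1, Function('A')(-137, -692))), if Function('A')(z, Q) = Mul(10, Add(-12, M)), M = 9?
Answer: 447978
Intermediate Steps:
Function('A')(z, Q) = -30 (Function('A')(z, Q) = Mul(10, Add(-12, 9)) = Mul(10, -3) = -30)
Add(447948, Mul(-1, Function('A')(-137, -692))) = Add(447948, Mul(-1, -30)) = Add(447948, 30) = 447978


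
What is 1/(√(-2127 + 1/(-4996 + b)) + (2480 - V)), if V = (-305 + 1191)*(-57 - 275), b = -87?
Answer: 107698604/31946853073981 - I*√54955067986/447255943035734 ≈ 3.3712e-6 - 5.2414e-10*I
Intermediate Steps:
V = -294152 (V = 886*(-332) = -294152)
1/(√(-2127 + 1/(-4996 + b)) + (2480 - V)) = 1/(√(-2127 + 1/(-4996 - 87)) + (2480 - 1*(-294152))) = 1/(√(-2127 + 1/(-5083)) + (2480 + 294152)) = 1/(√(-2127 - 1/5083) + 296632) = 1/(√(-10811542/5083) + 296632) = 1/(I*√54955067986/5083 + 296632) = 1/(296632 + I*√54955067986/5083)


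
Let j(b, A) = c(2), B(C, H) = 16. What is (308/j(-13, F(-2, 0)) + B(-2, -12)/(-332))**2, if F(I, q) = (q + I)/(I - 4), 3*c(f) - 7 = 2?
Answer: 652904704/62001 ≈ 10531.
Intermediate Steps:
c(f) = 3 (c(f) = 7/3 + (1/3)*2 = 7/3 + 2/3 = 3)
F(I, q) = (I + q)/(-4 + I)
j(b, A) = 3
(308/j(-13, F(-2, 0)) + B(-2, -12)/(-332))**2 = (308/3 + 16/(-332))**2 = (308*(1/3) + 16*(-1/332))**2 = (308/3 - 4/83)**2 = (25552/249)**2 = 652904704/62001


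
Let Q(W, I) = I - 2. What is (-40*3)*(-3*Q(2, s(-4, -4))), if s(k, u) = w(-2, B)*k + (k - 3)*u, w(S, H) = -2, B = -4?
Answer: 12240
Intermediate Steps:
s(k, u) = -2*k + u*(-3 + k) (s(k, u) = -2*k + (k - 3)*u = -2*k + (-3 + k)*u = -2*k + u*(-3 + k))
Q(W, I) = -2 + I
(-40*3)*(-3*Q(2, s(-4, -4))) = (-40*3)*(-3*(-2 + (-3*(-4) - 2*(-4) - 4*(-4)))) = (-8*15)*(-3*(-2 + (12 + 8 + 16))) = -(-360)*(-2 + 36) = -(-360)*34 = -120*(-102) = 12240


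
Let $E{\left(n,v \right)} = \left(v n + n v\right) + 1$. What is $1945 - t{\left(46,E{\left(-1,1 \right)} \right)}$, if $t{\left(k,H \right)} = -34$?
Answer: $1979$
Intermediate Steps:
$E{\left(n,v \right)} = 1 + 2 n v$ ($E{\left(n,v \right)} = \left(n v + n v\right) + 1 = 2 n v + 1 = 1 + 2 n v$)
$1945 - t{\left(46,E{\left(-1,1 \right)} \right)} = 1945 - -34 = 1945 + 34 = 1979$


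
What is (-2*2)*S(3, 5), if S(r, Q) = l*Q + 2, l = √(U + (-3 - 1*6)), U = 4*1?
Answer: -8 - 20*I*√5 ≈ -8.0 - 44.721*I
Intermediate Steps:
U = 4
l = I*√5 (l = √(4 + (-3 - 1*6)) = √(4 + (-3 - 6)) = √(4 - 9) = √(-5) = I*√5 ≈ 2.2361*I)
S(r, Q) = 2 + I*Q*√5 (S(r, Q) = (I*√5)*Q + 2 = I*Q*√5 + 2 = 2 + I*Q*√5)
(-2*2)*S(3, 5) = (-2*2)*(2 + I*5*√5) = -4*(2 + 5*I*√5) = -8 - 20*I*√5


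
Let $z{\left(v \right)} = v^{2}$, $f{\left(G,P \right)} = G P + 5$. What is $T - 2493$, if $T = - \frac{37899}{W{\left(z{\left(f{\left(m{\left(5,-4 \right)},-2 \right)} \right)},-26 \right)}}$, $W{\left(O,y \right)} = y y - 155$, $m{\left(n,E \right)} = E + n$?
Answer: $- \frac{1336752}{521} \approx -2565.7$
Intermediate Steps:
$f{\left(G,P \right)} = 5 + G P$
$W{\left(O,y \right)} = -155 + y^{2}$ ($W{\left(O,y \right)} = y^{2} - 155 = -155 + y^{2}$)
$T = - \frac{37899}{521}$ ($T = - \frac{37899}{-155 + \left(-26\right)^{2}} = - \frac{37899}{-155 + 676} = - \frac{37899}{521} \approx -72.743$)
$T - 2493 = - \frac{37899}{521} - 2493 = - \frac{1336752}{521}$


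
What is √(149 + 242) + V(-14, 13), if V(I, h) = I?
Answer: -14 + √391 ≈ 5.7737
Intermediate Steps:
√(149 + 242) + V(-14, 13) = √(149 + 242) - 14 = √391 - 14 = -14 + √391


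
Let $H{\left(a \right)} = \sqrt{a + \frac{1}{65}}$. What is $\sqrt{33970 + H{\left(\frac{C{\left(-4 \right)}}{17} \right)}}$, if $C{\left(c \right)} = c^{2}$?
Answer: $\frac{\sqrt{41478219250 + 1105 \sqrt{1167985}}}{1105} \approx 184.31$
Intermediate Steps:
$H{\left(a \right)} = \sqrt{\frac{1}{65} + a}$ ($H{\left(a \right)} = \sqrt{a + \frac{1}{65}} = \sqrt{\frac{1}{65} + a}$)
$\sqrt{33970 + H{\left(\frac{C{\left(-4 \right)}}{17} \right)}} = \sqrt{33970 + \frac{\sqrt{65 + 4225 \frac{\left(-4\right)^{2}}{17}}}{65}} = \sqrt{33970 + \frac{\sqrt{65 + 4225 \cdot 16 \cdot \frac{1}{17}}}{65}} = \sqrt{33970 + \frac{\sqrt{65 + 4225 \cdot \frac{16}{17}}}{65}} = \sqrt{33970 + \frac{\sqrt{65 + \frac{67600}{17}}}{65}} = \sqrt{33970 + \frac{\sqrt{\frac{68705}{17}}}{65}} = \sqrt{33970 + \frac{\frac{1}{17} \sqrt{1167985}}{65}} = \sqrt{33970 + \frac{\sqrt{1167985}}{1105}}$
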